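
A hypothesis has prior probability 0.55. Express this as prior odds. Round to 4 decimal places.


Odds = P(H) / P(not H) = 0.55 / 0.45
= 1.2222

1.2222


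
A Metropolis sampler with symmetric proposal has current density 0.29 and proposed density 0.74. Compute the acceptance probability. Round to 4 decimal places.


For symmetric proposals, acceptance = min(1, pi(x*)/pi(x))
= min(1, 0.74/0.29)
= min(1, 2.5517) = 1.0

1.0


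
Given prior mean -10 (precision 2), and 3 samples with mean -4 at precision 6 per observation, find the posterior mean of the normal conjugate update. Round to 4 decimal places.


The posterior mean is a precision-weighted average of prior and data.
Post. prec. = 2 + 18 = 20
Post. mean = (-20 + -72)/20 = -92/20 = -4.6

-4.6


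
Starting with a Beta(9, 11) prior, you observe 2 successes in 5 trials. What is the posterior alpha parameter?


For a Beta-Binomial conjugate model:
Posterior alpha = prior alpha + number of successes
= 9 + 2 = 11

11


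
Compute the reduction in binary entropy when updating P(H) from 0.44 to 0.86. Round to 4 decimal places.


H_before = -p*log2(p) - (1-p)*log2(1-p) for p=0.44: 0.9896
H_after for p=0.86: 0.5842
Reduction = 0.9896 - 0.5842 = 0.4053

0.4053


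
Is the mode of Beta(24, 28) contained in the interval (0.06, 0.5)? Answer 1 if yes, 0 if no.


Mode = (a-1)/(a+b-2) = 23/50 = 0.46
Interval: (0.06, 0.5)
Contains mode? 1

1


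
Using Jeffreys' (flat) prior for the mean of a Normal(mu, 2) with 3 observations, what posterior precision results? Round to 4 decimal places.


Flat prior means prior precision is 0.
Posterior precision = n / sigma^2 = 3/2 = 1.5

1.5


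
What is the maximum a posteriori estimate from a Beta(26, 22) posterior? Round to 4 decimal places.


The MAP estimate equals the mode of the distribution.
Mode of Beta(a,b) = (a-1)/(a+b-2)
= 25/46
= 0.5435

0.5435


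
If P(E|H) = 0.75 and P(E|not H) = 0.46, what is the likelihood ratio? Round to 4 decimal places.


Likelihood ratio = P(E|H) / P(E|not H)
= 0.75 / 0.46
= 1.6304

1.6304


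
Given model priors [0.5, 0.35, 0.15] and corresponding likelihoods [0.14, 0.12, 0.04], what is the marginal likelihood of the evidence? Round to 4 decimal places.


P(E) = sum_i P(M_i) P(E|M_i)
= 0.07 + 0.042 + 0.006
= 0.118

0.118


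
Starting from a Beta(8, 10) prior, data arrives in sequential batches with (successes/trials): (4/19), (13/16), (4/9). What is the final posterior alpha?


In sequential Bayesian updating, we sum all successes.
Total successes = 21
Final alpha = 8 + 21 = 29

29


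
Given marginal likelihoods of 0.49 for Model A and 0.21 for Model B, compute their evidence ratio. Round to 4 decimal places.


Ratio = ML(A) / ML(B) = 0.49/0.21
= 2.3333

2.3333


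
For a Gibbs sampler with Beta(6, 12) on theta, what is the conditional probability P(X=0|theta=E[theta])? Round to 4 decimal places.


E[theta] = 6/(6+12) = 0.3333
P(X=0|theta) = 1 - theta = 0.6667

0.6667


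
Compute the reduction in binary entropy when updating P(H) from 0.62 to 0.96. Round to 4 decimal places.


H_before = -p*log2(p) - (1-p)*log2(1-p) for p=0.62: 0.958
H_after for p=0.96: 0.2423
Reduction = 0.958 - 0.2423 = 0.7157

0.7157


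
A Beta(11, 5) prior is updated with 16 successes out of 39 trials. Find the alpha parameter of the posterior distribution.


In the Beta-Binomial conjugate update:
alpha_post = alpha_prior + successes
= 11 + 16
= 27

27


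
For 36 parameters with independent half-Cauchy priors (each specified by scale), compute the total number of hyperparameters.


A half-Cauchy prior has 1 hyperparameter per parameter.
Total = 36 * 1 = 36

36


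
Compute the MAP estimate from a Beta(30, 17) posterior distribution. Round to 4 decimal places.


MAP = mode of Beta distribution
= (alpha - 1)/(alpha + beta - 2)
= (30-1)/(30+17-2)
= 29/45 = 0.6444

0.6444


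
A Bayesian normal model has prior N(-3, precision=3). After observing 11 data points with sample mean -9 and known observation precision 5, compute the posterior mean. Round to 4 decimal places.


Posterior mean = (prior_precision * prior_mean + n * data_precision * data_mean) / (prior_precision + n * data_precision)
Numerator = 3*-3 + 11*5*-9 = -504
Denominator = 3 + 11*5 = 58
Posterior mean = -8.6897

-8.6897


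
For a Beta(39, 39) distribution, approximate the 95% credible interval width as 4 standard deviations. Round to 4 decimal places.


Variance of Beta(a,b) = ab / ((a+b)^2 * (a+b+1))
= 39*39 / ((78)^2 * 79)
= 0.0032
SD = sqrt(0.0032) = 0.0563
Width = 4 * SD = 0.225

0.225


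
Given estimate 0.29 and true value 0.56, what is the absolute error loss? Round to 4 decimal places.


Absolute error = |estimate - true|
= |-0.27| = 0.27

0.27


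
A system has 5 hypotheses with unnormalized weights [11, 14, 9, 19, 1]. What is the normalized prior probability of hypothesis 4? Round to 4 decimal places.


The normalized prior is the weight divided by the total.
Total weight = 54
P(H4) = 19 / 54 = 0.3519

0.3519


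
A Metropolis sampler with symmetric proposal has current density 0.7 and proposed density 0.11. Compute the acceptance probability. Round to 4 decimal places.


For symmetric proposals, acceptance = min(1, pi(x*)/pi(x))
= min(1, 0.11/0.7)
= min(1, 0.1571) = 0.1571

0.1571


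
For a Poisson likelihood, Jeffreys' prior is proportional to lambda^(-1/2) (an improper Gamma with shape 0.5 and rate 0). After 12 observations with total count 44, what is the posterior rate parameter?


Jeffreys' prior for Poisson is proportional to lambda^(-1/2).
Posterior is Gamma(0.5 + S, 0 + n) = Gamma(0.5 + 44, 12).
Posterior rate = 0 + n = 12

12.0


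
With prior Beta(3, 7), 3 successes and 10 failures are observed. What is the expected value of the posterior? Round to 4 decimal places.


Posterior = Beta(6, 17)
E[theta] = alpha/(alpha+beta)
= 6/23 = 0.2609

0.2609


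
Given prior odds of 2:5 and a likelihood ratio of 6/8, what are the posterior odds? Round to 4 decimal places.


Posterior odds = prior odds * LR
Prior odds = 2/5 = 0.4
LR = 6/8 = 0.75
Posterior odds = 0.4 * 0.75 = 0.3

0.3


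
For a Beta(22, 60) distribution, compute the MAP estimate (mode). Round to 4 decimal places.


MAP = mode = (a-1)/(a+b-2)
= (22-1)/(22+60-2)
= 21/80 = 0.2625

0.2625


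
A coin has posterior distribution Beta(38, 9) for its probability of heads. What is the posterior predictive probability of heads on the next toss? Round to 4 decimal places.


Posterior predictive = E[theta] = alpha/(alpha+beta)
= 38/47
= 0.8085

0.8085


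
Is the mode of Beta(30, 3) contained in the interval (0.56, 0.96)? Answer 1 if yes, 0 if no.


Mode = (a-1)/(a+b-2) = 29/31 = 0.9355
Interval: (0.56, 0.96)
Contains mode? 1

1


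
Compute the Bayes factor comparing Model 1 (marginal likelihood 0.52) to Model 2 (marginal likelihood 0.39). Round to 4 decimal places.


BF12 = marginal likelihood of M1 / marginal likelihood of M2
= 0.52/0.39
= 1.3333

1.3333


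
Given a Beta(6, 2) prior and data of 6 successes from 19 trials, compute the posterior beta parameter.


Number of failures = 19 - 6 = 13
Posterior beta = 2 + 13 = 15

15


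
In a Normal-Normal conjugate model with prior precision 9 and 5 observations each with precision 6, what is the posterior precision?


Posterior precision = prior precision + n * observation precision
= 9 + 5 * 6
= 9 + 30 = 39

39


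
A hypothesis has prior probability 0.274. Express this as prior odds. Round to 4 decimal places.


Odds = P(H) / P(not H) = 0.274 / 0.726
= 0.3774

0.3774


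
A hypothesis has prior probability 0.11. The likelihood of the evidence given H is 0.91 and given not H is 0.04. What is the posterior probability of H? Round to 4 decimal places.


Using Bayes' theorem:
P(E) = 0.11 * 0.91 + 0.89 * 0.04
P(E) = 0.1357
P(H|E) = (0.11 * 0.91) / 0.1357 = 0.7377

0.7377


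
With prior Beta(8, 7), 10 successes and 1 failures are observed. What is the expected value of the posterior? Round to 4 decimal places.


Posterior = Beta(18, 8)
E[theta] = alpha/(alpha+beta)
= 18/26 = 0.6923

0.6923


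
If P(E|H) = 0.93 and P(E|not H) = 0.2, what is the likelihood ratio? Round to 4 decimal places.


Likelihood ratio = P(E|H) / P(E|not H)
= 0.93 / 0.2
= 4.65

4.65


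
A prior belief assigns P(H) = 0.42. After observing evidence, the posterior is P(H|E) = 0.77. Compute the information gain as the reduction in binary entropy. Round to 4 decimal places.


H(prior) = -0.42*log2(0.42) - 0.58*log2(0.58)
= 0.9815
H(post) = -0.77*log2(0.77) - 0.23*log2(0.23)
= 0.778
IG = 0.9815 - 0.778 = 0.2034

0.2034


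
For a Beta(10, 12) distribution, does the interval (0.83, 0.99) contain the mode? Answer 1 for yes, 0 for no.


Mode of Beta(a,b) = (a-1)/(a+b-2)
= (10-1)/(10+12-2) = 0.45
Check: 0.83 <= 0.45 <= 0.99?
Result: 0

0


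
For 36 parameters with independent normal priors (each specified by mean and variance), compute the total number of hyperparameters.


A normal prior has 2 hyperparameters per parameter.
Total = 36 * 2 = 72

72


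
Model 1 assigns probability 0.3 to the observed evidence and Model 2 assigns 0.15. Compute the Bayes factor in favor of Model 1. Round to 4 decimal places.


BF = P(data|M1) / P(data|M2)
= 0.3 / 0.15 = 2.0

2.0


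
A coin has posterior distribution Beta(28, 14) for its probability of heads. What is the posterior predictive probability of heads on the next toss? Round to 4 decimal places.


Posterior predictive = E[theta] = alpha/(alpha+beta)
= 28/42
= 0.6667

0.6667


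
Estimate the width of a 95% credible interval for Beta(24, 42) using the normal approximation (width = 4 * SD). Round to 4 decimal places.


For Beta(a,b): Var = ab/((a+b)^2(a+b+1))
Var = 0.0035, SD = 0.0588
Approximate 95% CI width = 4 * 0.0588 = 0.2351

0.2351


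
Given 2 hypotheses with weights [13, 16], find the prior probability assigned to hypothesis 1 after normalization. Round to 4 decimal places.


To normalize, divide each weight by the sum of all weights.
Sum = 29
Prior(H1) = 13/29 = 0.4483

0.4483


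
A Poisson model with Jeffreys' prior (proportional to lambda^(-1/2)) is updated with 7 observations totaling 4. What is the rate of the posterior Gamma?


Posterior = Gamma(0.5 + S, n)
= Gamma(0.5 + 4, 7)
Posterior rate = 0 + n = 7

7.0


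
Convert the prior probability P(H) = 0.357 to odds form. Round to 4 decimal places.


P(not H) = 1 - 0.357 = 0.643
Odds = 0.357 / 0.643 = 0.5552

0.5552


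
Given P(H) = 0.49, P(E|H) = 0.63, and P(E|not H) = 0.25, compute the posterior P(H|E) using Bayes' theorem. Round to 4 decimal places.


By Bayes' theorem: P(H|E) = P(E|H)*P(H) / P(E)
P(E) = P(E|H)*P(H) + P(E|not H)*P(not H)
P(E) = 0.63*0.49 + 0.25*0.51 = 0.4362
P(H|E) = 0.63*0.49 / 0.4362 = 0.7077

0.7077


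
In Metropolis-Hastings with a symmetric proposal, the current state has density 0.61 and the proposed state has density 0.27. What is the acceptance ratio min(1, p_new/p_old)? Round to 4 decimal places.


Ratio = p_new / p_old = 0.27 / 0.61 = 0.4426
Acceptance = min(1, 0.4426) = 0.4426

0.4426


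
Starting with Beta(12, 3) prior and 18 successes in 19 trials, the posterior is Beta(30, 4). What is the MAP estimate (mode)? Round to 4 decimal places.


The mode of Beta(a, b) when a > 1 and b > 1 is (a-1)/(a+b-2)
= (30 - 1) / (30 + 4 - 2)
= 29 / 32
= 0.9062

0.9062


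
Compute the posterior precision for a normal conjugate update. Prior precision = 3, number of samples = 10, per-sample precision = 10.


tau_post = tau_0 + n * tau
= 3 + 10 * 10 = 103

103


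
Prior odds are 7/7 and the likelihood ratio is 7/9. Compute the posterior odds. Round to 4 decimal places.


Posterior odds = prior odds * likelihood ratio
= (7/7) * (7/9)
= 49 / 63
= 0.7778

0.7778


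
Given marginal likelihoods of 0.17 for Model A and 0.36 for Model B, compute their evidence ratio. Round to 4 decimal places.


Ratio = ML(A) / ML(B) = 0.17/0.36
= 0.4722

0.4722


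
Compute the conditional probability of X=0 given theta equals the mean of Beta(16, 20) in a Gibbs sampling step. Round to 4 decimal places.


Mean of Beta(16, 20) = 0.4444
P(X=0 | theta=0.4444) = 0.5556

0.5556


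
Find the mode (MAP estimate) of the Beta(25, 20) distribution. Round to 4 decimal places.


For Beta(a,b) with a,b > 1:
Mode = (a-1)/(a+b-2) = (25-1)/(45-2)
= 24/43 = 0.5581

0.5581


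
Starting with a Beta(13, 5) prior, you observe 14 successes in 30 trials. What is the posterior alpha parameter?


For a Beta-Binomial conjugate model:
Posterior alpha = prior alpha + number of successes
= 13 + 14 = 27

27


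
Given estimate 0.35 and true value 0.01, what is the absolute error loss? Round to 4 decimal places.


Absolute error = |estimate - true|
= |0.34| = 0.34

0.34


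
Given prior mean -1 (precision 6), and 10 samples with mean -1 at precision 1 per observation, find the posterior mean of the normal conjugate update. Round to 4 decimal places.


The posterior mean is a precision-weighted average of prior and data.
Post. prec. = 6 + 10 = 16
Post. mean = (-6 + -10)/16 = -16/16 = -1.0

-1.0


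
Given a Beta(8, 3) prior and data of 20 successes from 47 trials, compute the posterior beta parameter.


Number of failures = 47 - 20 = 27
Posterior beta = 3 + 27 = 30

30


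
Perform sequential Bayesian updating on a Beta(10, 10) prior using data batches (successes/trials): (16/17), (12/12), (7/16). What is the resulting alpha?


Accumulate successes: 35
Posterior alpha = prior alpha + sum of successes
= 10 + 35 = 45

45


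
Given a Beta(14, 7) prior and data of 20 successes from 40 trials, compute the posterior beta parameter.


Number of failures = 40 - 20 = 20
Posterior beta = 7 + 20 = 27

27


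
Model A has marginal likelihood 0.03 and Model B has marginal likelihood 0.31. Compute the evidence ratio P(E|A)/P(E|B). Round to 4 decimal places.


Evidence ratio = P(E|A) / P(E|B)
= 0.03 / 0.31
= 0.0968

0.0968


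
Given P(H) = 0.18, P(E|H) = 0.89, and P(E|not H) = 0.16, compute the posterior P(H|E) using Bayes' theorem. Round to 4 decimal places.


By Bayes' theorem: P(H|E) = P(E|H)*P(H) / P(E)
P(E) = P(E|H)*P(H) + P(E|not H)*P(not H)
P(E) = 0.89*0.18 + 0.16*0.82 = 0.2914
P(H|E) = 0.89*0.18 / 0.2914 = 0.5498

0.5498


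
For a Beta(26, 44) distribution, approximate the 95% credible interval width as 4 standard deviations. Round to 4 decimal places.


Variance of Beta(a,b) = ab / ((a+b)^2 * (a+b+1))
= 26*44 / ((70)^2 * 71)
= 0.0033
SD = sqrt(0.0033) = 0.0573
Width = 4 * SD = 0.2294

0.2294


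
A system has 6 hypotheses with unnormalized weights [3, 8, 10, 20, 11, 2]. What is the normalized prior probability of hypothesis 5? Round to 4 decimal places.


The normalized prior is the weight divided by the total.
Total weight = 54
P(H5) = 11 / 54 = 0.2037

0.2037


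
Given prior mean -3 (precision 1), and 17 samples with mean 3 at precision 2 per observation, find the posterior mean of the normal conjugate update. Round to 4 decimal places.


The posterior mean is a precision-weighted average of prior and data.
Post. prec. = 1 + 34 = 35
Post. mean = (-3 + 102)/35 = 99/35 = 2.8286

2.8286


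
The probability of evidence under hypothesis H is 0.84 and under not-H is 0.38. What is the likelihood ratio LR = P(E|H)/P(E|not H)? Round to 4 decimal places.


LR = 0.84 / 0.38
= 2.2105

2.2105


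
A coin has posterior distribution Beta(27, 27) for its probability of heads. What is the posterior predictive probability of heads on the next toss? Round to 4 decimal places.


Posterior predictive = E[theta] = alpha/(alpha+beta)
= 27/54
= 0.5

0.5


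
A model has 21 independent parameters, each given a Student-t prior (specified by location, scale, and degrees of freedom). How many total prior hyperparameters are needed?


Each Student-t prior needs 3 hyperparameters (location, scale, and degrees of freedom).
Total = 3 * 21 = 63

63


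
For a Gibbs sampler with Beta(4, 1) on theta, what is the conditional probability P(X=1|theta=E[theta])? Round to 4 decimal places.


E[theta] = 4/(4+1) = 0.8
P(X=1|theta) = theta = 0.8

0.8


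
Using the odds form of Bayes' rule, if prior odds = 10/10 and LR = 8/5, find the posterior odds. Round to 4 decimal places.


Bayes' rule in odds form: posterior odds = prior odds * LR
= (10 * 8) / (10 * 5)
= 80/50 = 1.6

1.6


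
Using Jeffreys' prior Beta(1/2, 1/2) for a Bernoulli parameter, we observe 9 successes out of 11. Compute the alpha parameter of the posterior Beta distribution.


Conjugate update: Beta(0.5 + k, 0.5 + n - k).
k = 9, n - k = 2
Posterior alpha = 0.5 + k = 0.5 + 9 = 9.5

9.5


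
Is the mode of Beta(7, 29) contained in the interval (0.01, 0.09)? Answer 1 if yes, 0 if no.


Mode = (a-1)/(a+b-2) = 6/34 = 0.1765
Interval: (0.01, 0.09)
Contains mode? 0

0


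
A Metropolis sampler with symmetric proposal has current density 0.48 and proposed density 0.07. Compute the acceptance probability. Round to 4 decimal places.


For symmetric proposals, acceptance = min(1, pi(x*)/pi(x))
= min(1, 0.07/0.48)
= min(1, 0.1458) = 0.1458

0.1458


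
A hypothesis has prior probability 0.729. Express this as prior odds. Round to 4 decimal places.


Odds = P(H) / P(not H) = 0.729 / 0.271
= 2.69

2.69


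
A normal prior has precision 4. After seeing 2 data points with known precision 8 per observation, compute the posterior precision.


In the conjugate normal model, precisions add:
tau_posterior = tau_prior + n * tau_data
= 4 + 2*8 = 20

20


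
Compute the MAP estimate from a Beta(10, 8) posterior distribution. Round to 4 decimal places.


MAP = mode of Beta distribution
= (alpha - 1)/(alpha + beta - 2)
= (10-1)/(10+8-2)
= 9/16 = 0.5625

0.5625


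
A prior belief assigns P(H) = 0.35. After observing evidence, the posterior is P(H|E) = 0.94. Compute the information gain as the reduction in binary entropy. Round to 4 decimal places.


H(prior) = -0.35*log2(0.35) - 0.65*log2(0.65)
= 0.9341
H(post) = -0.94*log2(0.94) - 0.06*log2(0.06)
= 0.3274
IG = 0.9341 - 0.3274 = 0.6066

0.6066


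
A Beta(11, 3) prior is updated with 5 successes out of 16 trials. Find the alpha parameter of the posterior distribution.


In the Beta-Binomial conjugate update:
alpha_post = alpha_prior + successes
= 11 + 5
= 16

16


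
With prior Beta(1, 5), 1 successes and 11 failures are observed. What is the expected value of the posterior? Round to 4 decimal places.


Posterior = Beta(2, 16)
E[theta] = alpha/(alpha+beta)
= 2/18 = 0.1111

0.1111


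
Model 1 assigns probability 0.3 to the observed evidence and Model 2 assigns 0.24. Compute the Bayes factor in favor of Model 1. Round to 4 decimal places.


BF = P(data|M1) / P(data|M2)
= 0.3 / 0.24 = 1.25

1.25


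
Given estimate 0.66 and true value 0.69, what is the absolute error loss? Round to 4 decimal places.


Absolute error = |estimate - true|
= |-0.03| = 0.03

0.03


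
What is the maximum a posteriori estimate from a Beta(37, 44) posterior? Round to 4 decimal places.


The MAP estimate equals the mode of the distribution.
Mode of Beta(a,b) = (a-1)/(a+b-2)
= 36/79
= 0.4557

0.4557


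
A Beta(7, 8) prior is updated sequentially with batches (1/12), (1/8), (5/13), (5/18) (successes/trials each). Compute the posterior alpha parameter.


Sequential conjugate updating is equivalent to a single batch update.
Total successes across all batches = 12
alpha_posterior = alpha_prior + total_successes = 7 + 12
= 19

19


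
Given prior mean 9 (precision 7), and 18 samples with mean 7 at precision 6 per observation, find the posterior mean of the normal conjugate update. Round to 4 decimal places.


The posterior mean is a precision-weighted average of prior and data.
Post. prec. = 7 + 108 = 115
Post. mean = (63 + 756)/115 = 819/115 = 7.1217

7.1217


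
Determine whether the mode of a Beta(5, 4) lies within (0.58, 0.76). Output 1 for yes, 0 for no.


First find the mode: (a-1)/(a+b-2) = 0.5714
Is 0.5714 in (0.58, 0.76)? 0

0


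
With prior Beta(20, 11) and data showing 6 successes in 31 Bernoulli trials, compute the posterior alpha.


Conjugate update: alpha_posterior = alpha_prior + k
= 20 + 6 = 26

26


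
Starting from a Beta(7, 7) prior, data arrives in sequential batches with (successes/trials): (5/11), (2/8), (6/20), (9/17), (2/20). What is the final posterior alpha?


In sequential Bayesian updating, we sum all successes.
Total successes = 24
Final alpha = 7 + 24 = 31

31


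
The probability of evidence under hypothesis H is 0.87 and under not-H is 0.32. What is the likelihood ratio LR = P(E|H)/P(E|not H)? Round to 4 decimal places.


LR = 0.87 / 0.32
= 2.7188

2.7188


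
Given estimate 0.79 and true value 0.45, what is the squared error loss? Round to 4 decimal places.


Squared error = (estimate - true)^2
Difference = 0.34
Loss = 0.34^2 = 0.1156

0.1156


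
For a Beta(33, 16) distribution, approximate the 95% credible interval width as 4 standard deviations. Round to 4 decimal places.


Variance of Beta(a,b) = ab / ((a+b)^2 * (a+b+1))
= 33*16 / ((49)^2 * 50)
= 0.0044
SD = sqrt(0.0044) = 0.0663
Width = 4 * SD = 0.2653

0.2653


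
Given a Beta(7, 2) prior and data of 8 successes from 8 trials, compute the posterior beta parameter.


Number of failures = 8 - 8 = 0
Posterior beta = 2 + 0 = 2

2


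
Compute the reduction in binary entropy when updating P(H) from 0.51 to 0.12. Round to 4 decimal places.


H_before = -p*log2(p) - (1-p)*log2(1-p) for p=0.51: 0.9997
H_after for p=0.12: 0.5294
Reduction = 0.9997 - 0.5294 = 0.4704

0.4704


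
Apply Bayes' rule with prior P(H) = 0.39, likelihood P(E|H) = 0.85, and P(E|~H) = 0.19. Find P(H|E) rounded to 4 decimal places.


Step 1: Compute marginal P(E) = P(E|H)P(H) + P(E|~H)P(~H)
= 0.85*0.39 + 0.19*0.61 = 0.4474
Step 2: P(H|E) = P(E|H)P(H)/P(E) = 0.3315/0.4474
= 0.7409

0.7409


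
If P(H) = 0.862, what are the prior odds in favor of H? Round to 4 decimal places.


Prior odds = P(H) / (1 - P(H))
= 0.862 / 0.138
= 6.2464

6.2464


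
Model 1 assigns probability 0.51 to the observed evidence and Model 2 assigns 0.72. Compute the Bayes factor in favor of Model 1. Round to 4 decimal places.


BF = P(data|M1) / P(data|M2)
= 0.51 / 0.72 = 0.7083

0.7083


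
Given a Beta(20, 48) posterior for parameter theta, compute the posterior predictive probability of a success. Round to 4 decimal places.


For a Beta-Bernoulli model, the predictive probability is the mean:
P(success) = 20/(20+48) = 20/68 = 0.2941

0.2941


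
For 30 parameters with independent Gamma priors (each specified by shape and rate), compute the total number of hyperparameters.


A Gamma prior has 2 hyperparameters per parameter.
Total = 30 * 2 = 60

60


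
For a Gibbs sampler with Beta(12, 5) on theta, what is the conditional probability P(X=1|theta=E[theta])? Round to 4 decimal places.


E[theta] = 12/(12+5) = 0.7059
P(X=1|theta) = theta = 0.7059

0.7059


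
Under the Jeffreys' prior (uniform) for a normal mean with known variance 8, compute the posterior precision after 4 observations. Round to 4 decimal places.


Prior precision = 0 (flat prior).
Post. prec. = 0 + n/var = 4/8 = 0.5

0.5


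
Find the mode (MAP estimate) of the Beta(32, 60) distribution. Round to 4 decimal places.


For Beta(a,b) with a,b > 1:
Mode = (a-1)/(a+b-2) = (32-1)/(92-2)
= 31/90 = 0.3444

0.3444


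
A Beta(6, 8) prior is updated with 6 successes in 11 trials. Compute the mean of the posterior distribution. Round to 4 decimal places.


After update: Beta(12, 13)
Mean = 12 / (12 + 13) = 12 / 25
= 0.48

0.48


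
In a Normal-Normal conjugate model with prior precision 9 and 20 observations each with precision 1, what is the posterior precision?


Posterior precision = prior precision + n * observation precision
= 9 + 20 * 1
= 9 + 20 = 29

29


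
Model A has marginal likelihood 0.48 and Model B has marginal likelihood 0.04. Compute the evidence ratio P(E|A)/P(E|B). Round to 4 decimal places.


Evidence ratio = P(E|A) / P(E|B)
= 0.48 / 0.04
= 12.0

12.0


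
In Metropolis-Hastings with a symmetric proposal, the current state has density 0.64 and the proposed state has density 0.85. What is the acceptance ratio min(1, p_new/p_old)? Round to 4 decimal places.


Ratio = p_new / p_old = 0.85 / 0.64 = 1.3281
Acceptance = min(1, 1.3281) = 1.0

1.0


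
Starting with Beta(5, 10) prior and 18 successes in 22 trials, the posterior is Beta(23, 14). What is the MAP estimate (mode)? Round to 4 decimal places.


The mode of Beta(a, b) when a > 1 and b > 1 is (a-1)/(a+b-2)
= (23 - 1) / (23 + 14 - 2)
= 22 / 35
= 0.6286

0.6286


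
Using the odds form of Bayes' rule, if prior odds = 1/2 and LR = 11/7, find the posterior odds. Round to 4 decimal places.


Bayes' rule in odds form: posterior odds = prior odds * LR
= (1 * 11) / (2 * 7)
= 11/14 = 0.7857

0.7857


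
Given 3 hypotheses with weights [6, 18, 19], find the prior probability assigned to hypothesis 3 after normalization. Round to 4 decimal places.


To normalize, divide each weight by the sum of all weights.
Sum = 43
Prior(H3) = 19/43 = 0.4419

0.4419


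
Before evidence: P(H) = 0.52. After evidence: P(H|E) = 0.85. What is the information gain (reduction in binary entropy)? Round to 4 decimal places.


Prior entropy = 0.9988
Posterior entropy = 0.6098
Information gain = 0.9988 - 0.6098 = 0.389

0.389


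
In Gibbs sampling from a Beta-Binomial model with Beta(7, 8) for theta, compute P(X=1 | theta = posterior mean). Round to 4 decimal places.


Posterior mean = alpha/(alpha+beta) = 7/15 = 0.4667
P(X=1|theta=mean) = theta = 0.4667

0.4667


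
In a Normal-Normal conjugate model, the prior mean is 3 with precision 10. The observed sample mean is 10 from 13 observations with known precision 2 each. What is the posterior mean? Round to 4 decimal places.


Posterior precision = tau0 + n*tau = 10 + 13*2 = 36
Posterior mean = (tau0*mu0 + n*tau*xbar) / posterior_precision
= (10*3 + 13*2*10) / 36
= 290 / 36 = 8.0556

8.0556


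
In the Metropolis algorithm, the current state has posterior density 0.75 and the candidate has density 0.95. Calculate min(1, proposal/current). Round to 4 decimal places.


Ratio = 0.95/0.75 = 1.2667
Acceptance probability = min(1, 1.2667)
= 1.0

1.0


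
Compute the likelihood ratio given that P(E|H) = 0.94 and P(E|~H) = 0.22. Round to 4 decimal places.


LR = P(E|H) / P(E|~H)
= 0.94 / 0.22 = 4.2727

4.2727


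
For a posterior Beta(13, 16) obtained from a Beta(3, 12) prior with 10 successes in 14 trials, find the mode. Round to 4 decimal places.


Mode = (alpha - 1) / (alpha + beta - 2)
= 12 / 27
= 0.4444

0.4444


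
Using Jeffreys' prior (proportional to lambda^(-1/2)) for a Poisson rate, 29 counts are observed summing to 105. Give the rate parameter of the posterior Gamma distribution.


Conjugate update: Gamma(prior_shape + S, prior_rate + n).
Prior shape = 0.5, prior rate = 0.
Posterior rate = 0 + n = 29

29.0


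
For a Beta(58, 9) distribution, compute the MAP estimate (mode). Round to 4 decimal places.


MAP = mode = (a-1)/(a+b-2)
= (58-1)/(58+9-2)
= 57/65 = 0.8769

0.8769


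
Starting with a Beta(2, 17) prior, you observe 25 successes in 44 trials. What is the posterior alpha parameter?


For a Beta-Binomial conjugate model:
Posterior alpha = prior alpha + number of successes
= 2 + 25 = 27

27


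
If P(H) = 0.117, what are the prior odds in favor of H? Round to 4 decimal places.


Prior odds = P(H) / (1 - P(H))
= 0.117 / 0.883
= 0.1325

0.1325


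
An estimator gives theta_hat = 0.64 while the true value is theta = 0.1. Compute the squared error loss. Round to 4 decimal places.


The squared error loss is (theta_hat - theta)^2
= (0.64 - 0.1)^2
= (0.54)^2 = 0.2916

0.2916


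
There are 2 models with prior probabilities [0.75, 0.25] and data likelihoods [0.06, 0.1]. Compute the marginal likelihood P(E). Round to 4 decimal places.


P(E) = sum over models of P(M_i) * P(E|M_i)
= 0.75*0.06 + 0.25*0.1
= 0.07

0.07


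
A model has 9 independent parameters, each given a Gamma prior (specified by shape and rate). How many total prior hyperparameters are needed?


Each Gamma prior needs 2 hyperparameters (shape and rate).
Total = 2 * 9 = 18

18


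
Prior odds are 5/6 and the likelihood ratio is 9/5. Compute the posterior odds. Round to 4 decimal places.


Posterior odds = prior odds * likelihood ratio
= (5/6) * (9/5)
= 45 / 30
= 1.5

1.5


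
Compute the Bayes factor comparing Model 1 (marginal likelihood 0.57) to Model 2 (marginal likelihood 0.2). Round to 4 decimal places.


BF12 = marginal likelihood of M1 / marginal likelihood of M2
= 0.57/0.2
= 2.85

2.85


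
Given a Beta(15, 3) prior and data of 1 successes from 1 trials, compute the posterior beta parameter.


Number of failures = 1 - 1 = 0
Posterior beta = 3 + 0 = 3

3


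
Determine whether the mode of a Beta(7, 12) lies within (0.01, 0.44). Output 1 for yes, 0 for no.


First find the mode: (a-1)/(a+b-2) = 0.3529
Is 0.3529 in (0.01, 0.44)? 1

1


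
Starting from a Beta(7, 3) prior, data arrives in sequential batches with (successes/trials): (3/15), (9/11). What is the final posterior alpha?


In sequential Bayesian updating, we sum all successes.
Total successes = 12
Final alpha = 7 + 12 = 19

19


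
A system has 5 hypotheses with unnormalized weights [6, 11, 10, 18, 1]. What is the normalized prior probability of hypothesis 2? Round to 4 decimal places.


The normalized prior is the weight divided by the total.
Total weight = 46
P(H2) = 11 / 46 = 0.2391

0.2391


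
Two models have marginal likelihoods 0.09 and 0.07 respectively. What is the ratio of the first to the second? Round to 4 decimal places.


Evidence ratio = 0.09 / 0.07
= 1.2857

1.2857


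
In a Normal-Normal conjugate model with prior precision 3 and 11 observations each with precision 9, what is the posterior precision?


Posterior precision = prior precision + n * observation precision
= 3 + 11 * 9
= 3 + 99 = 102

102


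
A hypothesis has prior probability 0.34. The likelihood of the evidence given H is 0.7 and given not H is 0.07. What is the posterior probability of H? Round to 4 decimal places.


Using Bayes' theorem:
P(E) = 0.34 * 0.7 + 0.66 * 0.07
P(E) = 0.2842
P(H|E) = (0.34 * 0.7) / 0.2842 = 0.8374

0.8374


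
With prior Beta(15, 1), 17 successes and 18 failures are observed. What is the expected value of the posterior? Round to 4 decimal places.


Posterior = Beta(32, 19)
E[theta] = alpha/(alpha+beta)
= 32/51 = 0.6275

0.6275


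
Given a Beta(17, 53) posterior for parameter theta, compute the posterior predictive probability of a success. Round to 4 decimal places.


For a Beta-Bernoulli model, the predictive probability is the mean:
P(success) = 17/(17+53) = 17/70 = 0.2429

0.2429


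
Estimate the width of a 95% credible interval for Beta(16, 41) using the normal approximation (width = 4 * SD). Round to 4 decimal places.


For Beta(a,b): Var = ab/((a+b)^2(a+b+1))
Var = 0.0035, SD = 0.059
Approximate 95% CI width = 4 * 0.059 = 0.236

0.236


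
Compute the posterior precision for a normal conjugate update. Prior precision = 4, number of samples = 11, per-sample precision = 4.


tau_post = tau_0 + n * tau
= 4 + 11 * 4 = 48

48


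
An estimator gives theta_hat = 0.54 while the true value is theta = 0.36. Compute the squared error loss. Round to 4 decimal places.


The squared error loss is (theta_hat - theta)^2
= (0.54 - 0.36)^2
= (0.18)^2 = 0.0324

0.0324


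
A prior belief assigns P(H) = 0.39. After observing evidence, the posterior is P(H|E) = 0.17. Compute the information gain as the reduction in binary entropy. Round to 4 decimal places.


H(prior) = -0.39*log2(0.39) - 0.61*log2(0.61)
= 0.9648
H(post) = -0.17*log2(0.17) - 0.83*log2(0.83)
= 0.6577
IG = 0.9648 - 0.6577 = 0.3071

0.3071


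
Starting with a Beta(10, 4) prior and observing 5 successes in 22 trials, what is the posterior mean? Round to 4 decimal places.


Posterior parameters: alpha = 10 + 5 = 15
beta = 4 + 17 = 21
Posterior mean = alpha / (alpha + beta) = 15 / 36
= 0.4167

0.4167


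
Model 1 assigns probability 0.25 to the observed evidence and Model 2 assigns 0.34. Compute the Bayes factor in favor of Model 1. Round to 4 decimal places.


BF = P(data|M1) / P(data|M2)
= 0.25 / 0.34 = 0.7353

0.7353


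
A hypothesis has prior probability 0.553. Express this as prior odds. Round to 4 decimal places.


Odds = P(H) / P(not H) = 0.553 / 0.447
= 1.2371

1.2371


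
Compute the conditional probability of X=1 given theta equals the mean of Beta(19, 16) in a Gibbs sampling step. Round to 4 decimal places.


Mean of Beta(19, 16) = 0.5429
P(X=1 | theta=0.5429) = 0.5429

0.5429


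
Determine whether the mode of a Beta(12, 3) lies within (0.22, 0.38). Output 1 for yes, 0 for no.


First find the mode: (a-1)/(a+b-2) = 0.8462
Is 0.8462 in (0.22, 0.38)? 0

0


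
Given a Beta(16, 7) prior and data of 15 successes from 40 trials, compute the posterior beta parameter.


Number of failures = 40 - 15 = 25
Posterior beta = 7 + 25 = 32

32


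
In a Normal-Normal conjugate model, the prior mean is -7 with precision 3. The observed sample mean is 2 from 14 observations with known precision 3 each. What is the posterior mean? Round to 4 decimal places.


Posterior precision = tau0 + n*tau = 3 + 14*3 = 45
Posterior mean = (tau0*mu0 + n*tau*xbar) / posterior_precision
= (3*-7 + 14*3*2) / 45
= 63 / 45 = 1.4

1.4


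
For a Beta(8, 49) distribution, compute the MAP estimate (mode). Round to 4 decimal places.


MAP = mode = (a-1)/(a+b-2)
= (8-1)/(8+49-2)
= 7/55 = 0.1273

0.1273


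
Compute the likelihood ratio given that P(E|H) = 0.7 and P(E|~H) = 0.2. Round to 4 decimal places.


LR = P(E|H) / P(E|~H)
= 0.7 / 0.2 = 3.5

3.5


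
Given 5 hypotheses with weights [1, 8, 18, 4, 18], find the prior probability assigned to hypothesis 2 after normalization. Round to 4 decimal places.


To normalize, divide each weight by the sum of all weights.
Sum = 49
Prior(H2) = 8/49 = 0.1633

0.1633


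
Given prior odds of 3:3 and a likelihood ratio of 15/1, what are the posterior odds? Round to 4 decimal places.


Posterior odds = prior odds * LR
Prior odds = 3/3 = 1.0
LR = 15/1 = 15.0
Posterior odds = 1.0 * 15.0 = 15.0

15.0


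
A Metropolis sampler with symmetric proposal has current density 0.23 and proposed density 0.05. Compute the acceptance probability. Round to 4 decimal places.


For symmetric proposals, acceptance = min(1, pi(x*)/pi(x))
= min(1, 0.05/0.23)
= min(1, 0.2174) = 0.2174

0.2174


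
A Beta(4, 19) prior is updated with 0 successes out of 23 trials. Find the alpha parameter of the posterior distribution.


In the Beta-Binomial conjugate update:
alpha_post = alpha_prior + successes
= 4 + 0
= 4

4


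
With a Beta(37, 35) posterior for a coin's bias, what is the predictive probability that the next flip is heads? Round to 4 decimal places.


The predictive probability equals the posterior mean.
P(next = heads) = alpha / (alpha + beta)
= 37 / 72 = 0.5139

0.5139


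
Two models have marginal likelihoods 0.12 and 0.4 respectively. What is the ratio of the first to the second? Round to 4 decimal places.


Evidence ratio = 0.12 / 0.4
= 0.3

0.3


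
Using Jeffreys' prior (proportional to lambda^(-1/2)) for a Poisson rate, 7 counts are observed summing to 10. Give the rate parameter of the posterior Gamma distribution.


Conjugate update: Gamma(prior_shape + S, prior_rate + n).
Prior shape = 0.5, prior rate = 0.
Posterior rate = 0 + n = 7

7.0


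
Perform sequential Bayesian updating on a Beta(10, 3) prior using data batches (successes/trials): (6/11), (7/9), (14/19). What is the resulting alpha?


Accumulate successes: 27
Posterior alpha = prior alpha + sum of successes
= 10 + 27 = 37

37


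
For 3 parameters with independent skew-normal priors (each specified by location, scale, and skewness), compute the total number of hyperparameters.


A skew-normal prior has 3 hyperparameters per parameter.
Total = 3 * 3 = 9

9


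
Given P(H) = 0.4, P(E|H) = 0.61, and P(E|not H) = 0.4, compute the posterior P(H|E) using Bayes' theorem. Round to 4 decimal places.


By Bayes' theorem: P(H|E) = P(E|H)*P(H) / P(E)
P(E) = P(E|H)*P(H) + P(E|not H)*P(not H)
P(E) = 0.61*0.4 + 0.4*0.6 = 0.484
P(H|E) = 0.61*0.4 / 0.484 = 0.5041

0.5041


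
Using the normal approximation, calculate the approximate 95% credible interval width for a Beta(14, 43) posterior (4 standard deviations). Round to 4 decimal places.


Var(Beta) = 14*43/(57^2 * 58) = 0.0032
SD = 0.0565
Width ~ 4*SD = 0.2261

0.2261


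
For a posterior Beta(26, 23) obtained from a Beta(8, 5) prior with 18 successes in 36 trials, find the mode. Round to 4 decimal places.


Mode = (alpha - 1) / (alpha + beta - 2)
= 25 / 47
= 0.5319

0.5319


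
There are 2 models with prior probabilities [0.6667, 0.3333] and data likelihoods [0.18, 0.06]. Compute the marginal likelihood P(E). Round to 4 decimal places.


P(E) = sum over models of P(M_i) * P(E|M_i)
= 0.6667*0.18 + 0.3333*0.06
= 0.14

0.14


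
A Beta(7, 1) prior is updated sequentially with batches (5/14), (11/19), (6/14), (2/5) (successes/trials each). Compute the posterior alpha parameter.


Sequential conjugate updating is equivalent to a single batch update.
Total successes across all batches = 24
alpha_posterior = alpha_prior + total_successes = 7 + 24
= 31

31


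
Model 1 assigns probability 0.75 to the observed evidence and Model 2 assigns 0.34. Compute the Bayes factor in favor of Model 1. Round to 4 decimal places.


BF = P(data|M1) / P(data|M2)
= 0.75 / 0.34 = 2.2059

2.2059


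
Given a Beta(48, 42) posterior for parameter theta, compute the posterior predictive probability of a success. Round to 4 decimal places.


For a Beta-Bernoulli model, the predictive probability is the mean:
P(success) = 48/(48+42) = 48/90 = 0.5333

0.5333


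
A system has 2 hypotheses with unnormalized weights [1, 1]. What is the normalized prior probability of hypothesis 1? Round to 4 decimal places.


The normalized prior is the weight divided by the total.
Total weight = 2
P(H1) = 1 / 2 = 0.5

0.5


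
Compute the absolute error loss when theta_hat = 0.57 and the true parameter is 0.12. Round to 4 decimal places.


L = |theta_hat - theta_true|
= |0.57 - 0.12| = 0.45

0.45


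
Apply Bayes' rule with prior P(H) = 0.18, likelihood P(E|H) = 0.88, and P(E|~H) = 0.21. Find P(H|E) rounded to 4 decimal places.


Step 1: Compute marginal P(E) = P(E|H)P(H) + P(E|~H)P(~H)
= 0.88*0.18 + 0.21*0.82 = 0.3306
Step 2: P(H|E) = P(E|H)P(H)/P(E) = 0.1584/0.3306
= 0.4791

0.4791


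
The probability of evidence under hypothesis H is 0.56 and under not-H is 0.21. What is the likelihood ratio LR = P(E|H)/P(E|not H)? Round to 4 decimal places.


LR = 0.56 / 0.21
= 2.6667

2.6667


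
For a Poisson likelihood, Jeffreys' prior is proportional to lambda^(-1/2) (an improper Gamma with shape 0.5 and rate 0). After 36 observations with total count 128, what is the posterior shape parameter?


Jeffreys' prior for Poisson is proportional to lambda^(-1/2).
Posterior is Gamma(0.5 + S, 0 + n) = Gamma(0.5 + 128, 36).
Posterior shape = 0.5 + S = 0.5 + 128 = 128.5

128.5


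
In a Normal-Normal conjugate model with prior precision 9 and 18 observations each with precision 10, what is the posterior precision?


Posterior precision = prior precision + n * observation precision
= 9 + 18 * 10
= 9 + 180 = 189

189
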